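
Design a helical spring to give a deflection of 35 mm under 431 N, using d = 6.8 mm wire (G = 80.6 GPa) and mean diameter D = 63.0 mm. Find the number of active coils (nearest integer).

7

Required rate k = F/δ = 431/35 = 12.314 N/mm
N_a = Gd⁴/(8D³k) = (80.6×10³ × 6.8⁴)/(8 × 63.0³ × 12.314)
    = 1.72334e+08 / 2.46332e+07 = 6.996 → 7 coils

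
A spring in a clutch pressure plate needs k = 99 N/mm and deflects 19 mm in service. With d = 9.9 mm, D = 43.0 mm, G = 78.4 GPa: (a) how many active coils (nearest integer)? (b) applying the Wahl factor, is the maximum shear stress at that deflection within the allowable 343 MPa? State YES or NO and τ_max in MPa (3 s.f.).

(a) 12 coils; (b) YES, τ_max = 289 MPa

N_a = Gd⁴/(8D³k) = (78.4×10³)(9.9⁴)/(8·43.0³·99) = 11.96 → N_a = 12
Actual rate k = Gd⁴/(8D³·12) = 98.669 N/mm
Working load F = kδ = 98.669·19 = 1874.7 N
C = 43.0/9.9 = 4.3434; K_W = (4C−1)/(4C−4)+0.615/C = 1.3659
τ_max = K_W·8FD/(πd³) = 1.3659·211.56 = 288.97 MPa
τ_max ≤ 343 MPa → acceptable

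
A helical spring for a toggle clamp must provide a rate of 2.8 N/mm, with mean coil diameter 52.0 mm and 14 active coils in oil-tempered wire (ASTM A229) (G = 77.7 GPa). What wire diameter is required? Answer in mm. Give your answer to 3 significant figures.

d = (8D³N_a·k / G)^(1/4) = (8·52.0³·14·2.8 / (77.7×10³))^0.25
  = (567.5)^0.25 = 4.8808 mm

4.88 mm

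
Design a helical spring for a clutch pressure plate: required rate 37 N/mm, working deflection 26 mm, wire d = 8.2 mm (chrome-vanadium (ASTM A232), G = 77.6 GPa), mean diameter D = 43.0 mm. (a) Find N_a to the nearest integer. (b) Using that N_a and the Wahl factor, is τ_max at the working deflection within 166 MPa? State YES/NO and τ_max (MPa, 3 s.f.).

(a) 15 coils; (b) NO, τ_max = 246 MPa

N_a = Gd⁴/(8D³k) = (77.6×10³)(8.2⁴)/(8·43.0³·37) = 14.91 → N_a = 15
Actual rate k = Gd⁴/(8D³·15) = 36.773 N/mm
Working load F = kδ = 36.773·26 = 956.1 N
C = 43.0/8.2 = 5.2439; K_W = (4C−1)/(4C−4)+0.615/C = 1.2940
τ_max = K_W·8FD/(πd³) = 1.2940·189.88 = 245.7 MPa
τ_max > 166 MPa → exceeds allowable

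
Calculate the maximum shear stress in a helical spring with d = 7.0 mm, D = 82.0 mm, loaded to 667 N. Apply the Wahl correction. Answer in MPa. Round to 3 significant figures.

Spring index C = D/d = 82.0/7.0 = 11.7143
K_W = (4C−1)/(4C−4) + 0.615/C = 45.857/42.857 + 0.0525 = 1.1225
τ₀ = 8FD/(πd³) = 8·667·82.0/(π·7.0³) = 437552/1077.6 = 406.06 MPa
τ_max = K·τ₀ = 1.1225 × 406.06 = 455.8 MPa

456 MPa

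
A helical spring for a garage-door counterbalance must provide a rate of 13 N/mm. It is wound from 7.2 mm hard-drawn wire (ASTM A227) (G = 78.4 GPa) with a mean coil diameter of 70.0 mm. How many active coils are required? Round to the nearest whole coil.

N_a = Gd⁴/(8D³k) = (78.4×10³ × 7.2⁴)/(8 × 70.0³ × 13)
    = 2.10691e+08 / 3.5672e+07 = 5.906 → 6 coils

6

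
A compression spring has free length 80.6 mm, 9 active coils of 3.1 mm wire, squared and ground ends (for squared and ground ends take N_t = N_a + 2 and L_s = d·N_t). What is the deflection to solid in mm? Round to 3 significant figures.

N_t = 11; L_s = 3.1·11 = 34.1 mm
δ_solid = L₀ − L_s = 80.6 − 34.1 = 46.5 mm

46.5 mm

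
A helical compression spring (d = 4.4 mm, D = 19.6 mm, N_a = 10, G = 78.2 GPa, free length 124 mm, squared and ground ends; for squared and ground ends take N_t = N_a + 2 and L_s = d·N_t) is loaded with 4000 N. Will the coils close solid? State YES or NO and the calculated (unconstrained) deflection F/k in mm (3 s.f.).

YES, δ = 82.2 mm

k = Gd⁴/(8D³N_a) = (78.2×10³)(4.4⁴)/(8·19.6³·10) = 48.659 N/mm
N_t = 12; L_s = 4.4·12 = 52.8 mm; δ_solid = L₀ − L_s = 124 − 52.8 = 71.2 mm
δ = F/k = 4000/48.659 = 82.205 mm
δ ≥ δ_solid → spring goes solid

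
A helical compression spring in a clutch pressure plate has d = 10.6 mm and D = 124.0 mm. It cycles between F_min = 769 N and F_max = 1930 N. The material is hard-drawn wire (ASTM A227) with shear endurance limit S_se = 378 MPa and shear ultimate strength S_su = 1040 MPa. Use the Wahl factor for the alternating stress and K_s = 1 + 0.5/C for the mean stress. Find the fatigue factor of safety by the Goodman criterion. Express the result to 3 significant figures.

C = D/d = 124.0/10.6 = 11.6981; K_W = (4C−1)/(4C−4)+0.615/C = 1.1227; K_s = 1+0.5/C = 1.0427
F_a = (F_max−F_min)/2 = 580.5 N; F_m = (F_max+F_min)/2 = 1349.5 N
τ_a = K_W·8F_aD/(πd³) = 1.1227 × 153.9 = 172.78 MPa
τ_m = K_s·8F_mD/(πd³) = 1.0427 × 357.78 = 373.07 MPa
Goodman: 1/n_f = τ_a/S_se + τ_m/S_su = 172.78/378 + 373.07/1040 = 0.45710 + 0.35872 = 0.81582
n_f = 1/0.81582 = 1.226

1.23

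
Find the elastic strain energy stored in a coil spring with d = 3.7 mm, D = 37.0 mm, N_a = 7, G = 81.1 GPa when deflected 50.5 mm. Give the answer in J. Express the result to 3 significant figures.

k = Gd⁴/(8D³N_a) = (81.1×10³)(3.7⁴)/(8·37.0³·7) = 5.3584 N/mm
U = ½kδ² = 0.5 × 5.3584 × 50.5² = 6832.6 N·mm = 6.8326 J

6.83 J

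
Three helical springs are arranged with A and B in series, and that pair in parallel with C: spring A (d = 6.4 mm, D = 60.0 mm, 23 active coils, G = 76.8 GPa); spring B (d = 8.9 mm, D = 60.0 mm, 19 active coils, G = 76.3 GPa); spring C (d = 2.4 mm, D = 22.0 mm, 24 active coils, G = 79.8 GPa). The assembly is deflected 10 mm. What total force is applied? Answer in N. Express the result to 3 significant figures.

39.5 N

k_A = Gd⁴/(8D³N_a) = (76.8×10³)(6.4⁴)/(8·60.0³·23) = 3.242 N/mm
k_B = Gd⁴/(8D³N_a) = (76.3×10³)(8.9⁴)/(8·60.0³·19) = 14.581 N/mm
k_C = Gd⁴/(8D³N_a) = (79.8×10³)(2.4⁴)/(8·22.0³·24) = 1.295 N/mm
Springs A,B series: k_AB = 1/(1/3.242+1/14.581) = 2.6523 N/mm; parallel with C: k_eq = 2.6523+1.295 = 3.9473 N/mm
F = k_eq·δ = 3.9473·10 = 39.473 N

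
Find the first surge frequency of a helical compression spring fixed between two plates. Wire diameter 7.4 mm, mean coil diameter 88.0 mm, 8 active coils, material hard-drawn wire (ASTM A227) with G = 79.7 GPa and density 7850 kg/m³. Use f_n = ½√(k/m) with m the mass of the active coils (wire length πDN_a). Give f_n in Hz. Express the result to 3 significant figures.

42.8 Hz

k = Gd⁴/(8D³N_a) = (79.7×10³)(7.4⁴)/(8·88.0³·8) = 5.4797 N/mm = 5479.7 N/m
Wire length L = πDN_a = π·88.0·8 = 2211.7 mm
m = ρ·(πd²/4)·L = 7850 × 43.008×10⁻⁶ m² × 2.2117 m = 0.7467 kg
f_n = ½√(k/m) = 0.5·√(5479.7/0.7467) = 0.5·√(7338.6) = 42.833 Hz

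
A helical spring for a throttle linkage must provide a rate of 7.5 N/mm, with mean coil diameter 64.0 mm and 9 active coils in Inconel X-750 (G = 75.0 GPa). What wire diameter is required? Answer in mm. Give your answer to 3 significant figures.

6.59 mm

d = (8D³N_a·k / G)^(1/4) = (8·64.0³·9·7.5 / (75.0×10³))^0.25
  = (1887.4)^0.25 = 6.5913 mm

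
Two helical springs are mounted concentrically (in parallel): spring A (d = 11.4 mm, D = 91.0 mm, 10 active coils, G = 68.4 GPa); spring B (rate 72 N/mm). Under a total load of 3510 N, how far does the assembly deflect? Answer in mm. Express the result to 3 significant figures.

38.5 mm

k_A = Gd⁴/(8D³N_a) = (68.4×10³)(11.4⁴)/(8·91.0³·10) = 19.163 N/mm
Parallel: k_eq = 19.163 + 72 = 91.163 N/mm
δ = F/k_eq = 3510/91.163 = 38.503 mm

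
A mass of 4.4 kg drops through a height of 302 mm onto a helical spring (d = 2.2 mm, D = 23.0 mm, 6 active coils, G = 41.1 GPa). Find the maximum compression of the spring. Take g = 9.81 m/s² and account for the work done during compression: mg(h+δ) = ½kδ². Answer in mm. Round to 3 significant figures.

155 mm

k = Gd⁴/(8D³N_a) = (41.1×10³)(2.2⁴)/(8·23.0³·6) = 1.6486 N/mm
W = mg = 4.4 × 9.81 = 43.164 N
½kδ² − Wδ − Wh = 0 → δ = (W + √(W² + 2kWh))/k
δ = (43.164 + √(1863.1 + 42980))/1.6486 = (43.164 + 211.76)/1.6486 = 154.63 mm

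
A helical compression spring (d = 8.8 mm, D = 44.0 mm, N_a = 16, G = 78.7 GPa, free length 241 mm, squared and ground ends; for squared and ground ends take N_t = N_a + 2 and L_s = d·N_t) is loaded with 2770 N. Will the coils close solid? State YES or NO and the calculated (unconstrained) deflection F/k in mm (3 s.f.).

k = Gd⁴/(8D³N_a) = (78.7×10³)(8.8⁴)/(8·44.0³·16) = 43.285 N/mm
N_t = 18; L_s = 8.8·18 = 158.4 mm; δ_solid = L₀ − L_s = 241 − 158.4 = 82.6 mm
δ = F/k = 2770/43.285 = 63.994 mm
δ < δ_solid → spring does not go solid

NO, δ = 64.0 mm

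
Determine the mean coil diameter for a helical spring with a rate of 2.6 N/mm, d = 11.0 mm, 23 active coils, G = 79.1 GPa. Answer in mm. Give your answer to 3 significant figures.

D = (Gd⁴/(8N_a·k))^(1/3) = (79.1×10³·11.0⁴/(8·23·2.6))^(1/3)
  = (2.42078e+06)^(1/3) = 134.2720 mm

134 mm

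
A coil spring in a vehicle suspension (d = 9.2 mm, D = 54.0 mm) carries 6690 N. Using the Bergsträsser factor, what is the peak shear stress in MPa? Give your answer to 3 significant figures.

Spring index C = D/d = 54.0/9.2 = 5.8696
K_B = (4C+2)/(4C−3) = 25.478/20.478 = 1.2442
τ₀ = 8FD/(πd³) = 8·6690·54.0/(π·9.2³) = 2.89008e+06/2446.3 = 1181.4 MPa
τ_max = K·τ₀ = 1.2442 × 1181.4 = 1469.9 MPa

1470 MPa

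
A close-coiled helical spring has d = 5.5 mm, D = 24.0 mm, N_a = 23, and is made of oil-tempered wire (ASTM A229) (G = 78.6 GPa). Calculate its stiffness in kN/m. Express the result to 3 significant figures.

28.3 kN/m

k = Gd⁴/(8D³N_a) = (78.6×10³ × 5.5⁴) / (8 × 24.0³ × 23)
  = 7.19239e+07 / 2.54362e+06 = 28.276 N/mm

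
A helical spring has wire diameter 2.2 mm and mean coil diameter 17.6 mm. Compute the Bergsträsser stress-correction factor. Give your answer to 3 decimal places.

C = D/d = 17.6/2.2 = 8.0000
K_B = (4C+2)/(4C−3) = 34.000/29.000 = 1.1724

1.172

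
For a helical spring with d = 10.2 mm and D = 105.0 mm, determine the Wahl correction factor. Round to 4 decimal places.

1.1404

C = D/d = 105.0/10.2 = 10.2941
K_W = (4C−1)/(4C−4) + 0.615/C = 40.176/37.176 + 0.0597 = 1.1404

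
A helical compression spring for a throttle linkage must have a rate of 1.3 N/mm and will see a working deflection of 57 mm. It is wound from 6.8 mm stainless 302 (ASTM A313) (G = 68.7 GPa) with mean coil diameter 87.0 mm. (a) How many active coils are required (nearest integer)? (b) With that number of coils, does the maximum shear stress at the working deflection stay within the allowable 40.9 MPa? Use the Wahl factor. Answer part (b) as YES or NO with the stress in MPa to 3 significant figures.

N_a = Gd⁴/(8D³k) = (68.7×10³)(6.8⁴)/(8·87.0³·1.3) = 21.45 → N_a = 21
Actual rate k = Gd⁴/(8D³·21) = 1.3278 N/mm
Working load F = kδ = 1.3278·57 = 75.683 N
C = 87.0/6.8 = 12.7941; K_W = (4C−1)/(4C−4)+0.615/C = 1.1117
τ_max = K_W·8FD/(πd³) = 1.1117·53.325 = 59.28 MPa
τ_max > 40.9 MPa → exceeds allowable

(a) 21 coils; (b) NO, τ_max = 59.3 MPa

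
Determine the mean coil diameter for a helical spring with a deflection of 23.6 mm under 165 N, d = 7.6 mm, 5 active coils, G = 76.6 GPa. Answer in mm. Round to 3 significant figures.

Required rate k = F/δ = 165/23.6 = 6.9915 N/mm
D = (Gd⁴/(8N_a·k))^(1/3) = (76.6×10³·7.6⁴/(8·5·6.9915))^(1/3)
  = (913800)^(1/3) = 97.0399 mm

97.0 mm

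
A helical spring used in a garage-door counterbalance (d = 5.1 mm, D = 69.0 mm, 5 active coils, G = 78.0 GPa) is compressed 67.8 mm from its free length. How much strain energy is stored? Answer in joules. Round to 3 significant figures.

k = Gd⁴/(8D³N_a) = (78.0×10³)(5.1⁴)/(8·69.0³·5) = 4.0158 N/mm
U = ½kδ² = 0.5 × 4.0158 × 67.8² = 9229.9 N·mm = 9.2299 J

9.23 J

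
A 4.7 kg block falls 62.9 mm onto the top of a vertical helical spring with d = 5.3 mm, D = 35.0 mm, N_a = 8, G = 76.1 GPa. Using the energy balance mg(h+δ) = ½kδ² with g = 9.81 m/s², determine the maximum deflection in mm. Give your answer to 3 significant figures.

18.5 mm

k = Gd⁴/(8D³N_a) = (76.1×10³)(5.3⁴)/(8·35.0³·8) = 21.883 N/mm
W = mg = 4.7 × 9.81 = 46.107 N
½kδ² − Wδ − Wh = 0 → δ = (W + √(W² + 2kWh))/k
δ = (46.107 + √(2125.9 + 126926))/21.883 = (46.107 + 359.24)/21.883 = 18.523 mm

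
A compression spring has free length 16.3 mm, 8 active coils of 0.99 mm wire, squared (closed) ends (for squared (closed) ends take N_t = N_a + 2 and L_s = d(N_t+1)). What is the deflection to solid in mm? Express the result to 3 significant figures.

N_t = 10; L_s = 0.99·11 = 10.89 mm
δ_solid = L₀ − L_s = 16.3 − 10.89 = 5.41 mm

5.41 mm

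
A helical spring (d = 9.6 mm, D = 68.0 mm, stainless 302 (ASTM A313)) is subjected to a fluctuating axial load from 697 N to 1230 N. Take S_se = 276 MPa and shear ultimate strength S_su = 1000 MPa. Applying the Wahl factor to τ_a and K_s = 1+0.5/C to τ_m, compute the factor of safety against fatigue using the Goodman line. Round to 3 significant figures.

2.32

C = D/d = 68.0/9.6 = 7.0833; K_W = (4C−1)/(4C−4)+0.615/C = 1.2101; K_s = 1+0.5/C = 1.0706
F_a = (F_max−F_min)/2 = 266.5 N; F_m = (F_max+F_min)/2 = 963.5 N
τ_a = K_W·8F_aD/(πd³) = 1.2101 × 52.159 = 63.119 MPa
τ_m = K_s·8F_mD/(πd³) = 1.0706 × 188.58 = 201.89 MPa
Goodman: 1/n_f = τ_a/S_se + τ_m/S_su = 63.119/276 + 201.89/1000 = 0.22869 + 0.20189 = 0.43058
n_f = 1/0.43058 = 2.322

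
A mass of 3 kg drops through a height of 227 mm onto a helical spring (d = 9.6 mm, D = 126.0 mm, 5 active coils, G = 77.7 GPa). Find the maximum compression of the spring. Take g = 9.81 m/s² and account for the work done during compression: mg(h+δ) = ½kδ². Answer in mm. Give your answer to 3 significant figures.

k = Gd⁴/(8D³N_a) = (77.7×10³)(9.6⁴)/(8·126.0³·5) = 8.2477 N/mm
W = mg = 3 × 9.81 = 29.43 N
½kδ² − Wδ − Wh = 0 → δ = (W + √(W² + 2kWh))/k
δ = (29.43 + √(866.12 + 110200))/8.2477 = (29.43 + 333.27)/8.2477 = 43.975 mm

44.0 mm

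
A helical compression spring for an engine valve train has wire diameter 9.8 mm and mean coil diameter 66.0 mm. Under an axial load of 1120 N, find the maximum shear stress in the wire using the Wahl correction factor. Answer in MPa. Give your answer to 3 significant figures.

Spring index C = D/d = 66.0/9.8 = 6.7347
K_W = (4C−1)/(4C−4) + 0.615/C = 25.939/22.939 + 0.0913 = 1.2221
τ₀ = 8FD/(πd³) = 8·1120·66.0/(π·9.8³) = 591360/2956.8 = 200 MPa
τ_max = K·τ₀ = 1.2221 × 200 = 244.42 MPa

244 MPa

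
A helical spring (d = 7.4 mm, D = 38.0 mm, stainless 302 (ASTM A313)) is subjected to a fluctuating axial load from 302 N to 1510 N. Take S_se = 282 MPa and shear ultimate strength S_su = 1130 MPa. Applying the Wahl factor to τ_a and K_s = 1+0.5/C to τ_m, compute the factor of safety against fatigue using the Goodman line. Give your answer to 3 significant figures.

C = D/d = 38.0/7.4 = 5.1351; K_W = (4C−1)/(4C−4)+0.615/C = 1.3011; K_s = 1+0.5/C = 1.0974
F_a = (F_max−F_min)/2 = 604 N; F_m = (F_max+F_min)/2 = 906 N
τ_a = K_W·8F_aD/(πd³) = 1.3011 × 144.23 = 187.67 MPa
τ_m = K_s·8F_mD/(πd³) = 1.0974 × 216.35 = 237.42 MPa
Goodman: 1/n_f = τ_a/S_se + τ_m/S_su = 187.67/282 + 237.42/1130 = 0.66549 + 0.21010 = 0.87559
n_f = 1/0.87559 = 1.142

1.14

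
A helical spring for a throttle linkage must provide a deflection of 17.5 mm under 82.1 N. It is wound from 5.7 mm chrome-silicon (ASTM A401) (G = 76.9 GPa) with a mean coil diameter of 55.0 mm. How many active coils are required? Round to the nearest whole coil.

Required rate k = F/δ = 82.1/17.5 = 4.6914 N/mm
N_a = Gd⁴/(8D³k) = (76.9×10³ × 5.7⁴)/(8 × 55.0³ × 4.6914)
    = 8.11756e+07 / 6.24429e+06 = 13 → 13 coils

13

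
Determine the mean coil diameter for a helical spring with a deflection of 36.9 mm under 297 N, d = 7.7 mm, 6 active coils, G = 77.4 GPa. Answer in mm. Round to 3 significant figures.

Required rate k = F/δ = 297/36.9 = 8.0488 N/mm
D = (Gd⁴/(8N_a·k))^(1/3) = (77.4×10³·7.7⁴/(8·6·8.0488))^(1/3)
  = (704259)^(1/3) = 88.9701 mm

89.0 mm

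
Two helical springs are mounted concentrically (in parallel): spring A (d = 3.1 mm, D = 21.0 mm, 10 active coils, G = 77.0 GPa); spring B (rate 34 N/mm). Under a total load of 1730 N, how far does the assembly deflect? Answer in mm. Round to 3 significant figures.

39.7 mm

k_A = Gd⁴/(8D³N_a) = (77.0×10³)(3.1⁴)/(8·21.0³·10) = 9.5982 N/mm
Parallel: k_eq = 9.5982 + 34 = 43.598 N/mm
δ = F/k_eq = 1730/43.598 = 39.681 mm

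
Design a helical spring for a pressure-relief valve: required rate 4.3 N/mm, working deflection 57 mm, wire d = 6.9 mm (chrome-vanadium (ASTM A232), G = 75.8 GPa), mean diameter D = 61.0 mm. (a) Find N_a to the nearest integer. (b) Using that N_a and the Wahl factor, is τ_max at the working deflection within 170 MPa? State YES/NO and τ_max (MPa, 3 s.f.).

N_a = Gd⁴/(8D³k) = (75.8×10³)(6.9⁴)/(8·61.0³·4.3) = 22 → N_a = 22
Actual rate k = Gd⁴/(8D³·22) = 4.3009 N/mm
Working load F = kδ = 4.3009·57 = 245.15 N
C = 61.0/6.9 = 8.8406; K_W = (4C−1)/(4C−4)+0.615/C = 1.1652
τ_max = K_W·8FD/(πd³) = 1.1652·115.92 = 135.07 MPa
τ_max ≤ 170 MPa → acceptable

(a) 22 coils; (b) YES, τ_max = 135 MPa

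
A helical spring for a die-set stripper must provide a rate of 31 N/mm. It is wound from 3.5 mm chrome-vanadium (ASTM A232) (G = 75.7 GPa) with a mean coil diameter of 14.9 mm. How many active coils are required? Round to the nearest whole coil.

N_a = Gd⁴/(8D³k) = (75.7×10³ × 3.5⁴)/(8 × 14.9³ × 31)
    = 1.13597e+07 / 820371 = 13.85 → 14 coils

14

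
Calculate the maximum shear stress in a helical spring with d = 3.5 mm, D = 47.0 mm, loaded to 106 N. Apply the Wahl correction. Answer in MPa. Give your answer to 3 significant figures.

Spring index C = D/d = 47.0/3.5 = 13.4286
K_W = (4C−1)/(4C−4) + 0.615/C = 52.714/49.714 + 0.0458 = 1.1061
τ₀ = 8FD/(πd³) = 8·106·47.0/(π·3.5³) = 39856/134.7 = 295.9 MPa
τ_max = K·τ₀ = 1.1061 × 295.9 = 327.3 MPa

327 MPa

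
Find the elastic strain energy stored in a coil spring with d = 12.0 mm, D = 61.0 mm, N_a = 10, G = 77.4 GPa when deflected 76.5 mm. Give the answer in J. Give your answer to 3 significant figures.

k = Gd⁴/(8D³N_a) = (77.4×10³)(12.0⁴)/(8·61.0³·10) = 88.387 N/mm
U = ½kδ² = 0.5 × 88.387 × 76.5² = 2.5863e+05 N·mm = 258.63 J

259 J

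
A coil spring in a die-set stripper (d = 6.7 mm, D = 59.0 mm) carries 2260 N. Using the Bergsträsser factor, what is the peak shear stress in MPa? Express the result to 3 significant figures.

1300 MPa

Spring index C = D/d = 59.0/6.7 = 8.8060
K_B = (4C+2)/(4C−3) = 37.224/32.224 = 1.1552
τ₀ = 8FD/(πd³) = 8·2260·59.0/(π·6.7³) = 1.06672e+06/944.87 = 1129 MPa
τ_max = K·τ₀ = 1.1552 × 1129 = 1304.1 MPa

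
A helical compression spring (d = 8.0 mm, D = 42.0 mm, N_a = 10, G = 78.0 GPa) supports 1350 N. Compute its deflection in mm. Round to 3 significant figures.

k = Gd⁴/(8D³N_a) = (78.0×10³)(8.0⁴)/(8·42.0³·10) = 53.903 N/mm
δ = F/k = 1350 / 53.903 = 25.045 mm

25.0 mm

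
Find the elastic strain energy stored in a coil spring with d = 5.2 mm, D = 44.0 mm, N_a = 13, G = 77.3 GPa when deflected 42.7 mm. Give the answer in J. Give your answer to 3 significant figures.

k = Gd⁴/(8D³N_a) = (77.3×10³)(5.2⁴)/(8·44.0³·13) = 6.3797 N/mm
U = ½kδ² = 0.5 × 6.3797 × 42.7² = 5816 N·mm = 5.816 J

5.82 J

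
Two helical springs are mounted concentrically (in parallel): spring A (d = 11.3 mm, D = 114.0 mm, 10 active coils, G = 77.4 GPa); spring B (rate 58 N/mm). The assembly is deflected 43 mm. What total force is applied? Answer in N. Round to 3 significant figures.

k_A = Gd⁴/(8D³N_a) = (77.4×10³)(11.3⁴)/(8·114.0³·10) = 10.648 N/mm
Parallel: k_eq = 10.648 + 58 = 68.648 N/mm
F = k_eq·δ = 68.648·43 = 2951.8 N

2950 N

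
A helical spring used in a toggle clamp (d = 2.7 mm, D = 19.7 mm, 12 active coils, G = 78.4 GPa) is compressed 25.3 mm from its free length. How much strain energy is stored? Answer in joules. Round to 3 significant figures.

1.82 J

k = Gd⁴/(8D³N_a) = (78.4×10³)(2.7⁴)/(8·19.7³·12) = 5.6768 N/mm
U = ½kδ² = 0.5 × 5.6768 × 25.3² = 1816.8 N·mm = 1.8168 J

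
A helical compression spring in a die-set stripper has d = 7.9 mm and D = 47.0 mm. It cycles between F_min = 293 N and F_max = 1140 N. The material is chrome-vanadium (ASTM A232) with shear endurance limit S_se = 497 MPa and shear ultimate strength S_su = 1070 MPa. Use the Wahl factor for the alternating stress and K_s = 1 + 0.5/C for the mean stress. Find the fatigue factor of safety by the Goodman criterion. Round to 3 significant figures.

C = D/d = 47.0/7.9 = 5.9494; K_W = (4C−1)/(4C−4)+0.615/C = 1.2549; K_s = 1+0.5/C = 1.0840
F_a = (F_max−F_min)/2 = 423.5 N; F_m = (F_max+F_min)/2 = 716.5 N
τ_a = K_W·8F_aD/(πd³) = 1.2549 × 102.8 = 129.01 MPa
τ_m = K_s·8F_mD/(πd³) = 1.0840 × 173.93 = 188.55 MPa
Goodman: 1/n_f = τ_a/S_se + τ_m/S_su = 129.01/497 + 188.55/1070 = 0.25958 + 0.17621 = 0.43579
n_f = 1/0.43579 = 2.295

2.29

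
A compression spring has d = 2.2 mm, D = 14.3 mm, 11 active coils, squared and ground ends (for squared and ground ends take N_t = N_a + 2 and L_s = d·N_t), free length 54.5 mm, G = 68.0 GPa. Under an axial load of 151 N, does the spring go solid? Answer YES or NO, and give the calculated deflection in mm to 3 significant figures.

NO, δ = 24.4 mm

k = Gd⁴/(8D³N_a) = (68.0×10³)(2.2⁴)/(8·14.3³·11) = 6.1903 N/mm
N_t = 13; L_s = 2.2·13 = 28.6 mm; δ_solid = L₀ − L_s = 54.5 − 28.6 = 25.9 mm
δ = F/k = 151/6.1903 = 24.393 mm
δ < δ_solid → spring does not go solid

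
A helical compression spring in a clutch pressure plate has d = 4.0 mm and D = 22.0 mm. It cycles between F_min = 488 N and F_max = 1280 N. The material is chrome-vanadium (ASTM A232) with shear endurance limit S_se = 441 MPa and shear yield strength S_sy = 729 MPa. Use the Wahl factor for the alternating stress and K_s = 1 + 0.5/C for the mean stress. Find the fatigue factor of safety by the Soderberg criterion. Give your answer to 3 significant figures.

0.462

C = D/d = 22.0/4.0 = 5.5000; K_W = (4C−1)/(4C−4)+0.615/C = 1.2785; K_s = 1+0.5/C = 1.0909
F_a = (F_max−F_min)/2 = 396 N; F_m = (F_max+F_min)/2 = 884 N
τ_a = K_W·8F_aD/(πd³) = 1.2785 × 346.64 = 443.17 MPa
τ_m = K_s·8F_mD/(πd³) = 1.0909 × 773.81 = 844.16 MPa
Soderberg: 1/n_f = τ_a/S_se + τ_m/S_sy = 443.17/441 + 844.16/729 = 1.00493 + 1.15797 = 2.1629
n_f = 1/2.1629 = 0.4623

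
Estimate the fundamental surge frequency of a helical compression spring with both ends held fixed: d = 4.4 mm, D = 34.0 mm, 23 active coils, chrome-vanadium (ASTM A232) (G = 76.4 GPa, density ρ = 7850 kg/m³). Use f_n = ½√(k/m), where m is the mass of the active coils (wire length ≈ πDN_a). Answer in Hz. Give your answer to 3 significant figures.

58.1 Hz

k = Gd⁴/(8D³N_a) = (76.4×10³)(4.4⁴)/(8·34.0³·23) = 3.9596 N/mm = 3959.6 N/m
Wire length L = πDN_a = π·34.0·23 = 2456.7 mm
m = ρ·(πd²/4)·L = 7850 × 15.205×10⁻⁶ m² × 2.4567 m = 0.29324 kg
f_n = ½√(k/m) = 0.5·√(3959.6/0.29324) = 0.5·√(13503) = 58.101 Hz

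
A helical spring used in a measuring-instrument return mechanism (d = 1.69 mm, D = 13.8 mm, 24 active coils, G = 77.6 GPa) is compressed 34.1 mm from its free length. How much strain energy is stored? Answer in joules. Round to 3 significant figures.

k = Gd⁴/(8D³N_a) = (77.6×10³)(1.69⁴)/(8·13.8³·24) = 1.2545 N/mm
U = ½kδ² = 0.5 × 1.2545 × 34.1² = 729.37 N·mm = 0.72937 J

0.729 J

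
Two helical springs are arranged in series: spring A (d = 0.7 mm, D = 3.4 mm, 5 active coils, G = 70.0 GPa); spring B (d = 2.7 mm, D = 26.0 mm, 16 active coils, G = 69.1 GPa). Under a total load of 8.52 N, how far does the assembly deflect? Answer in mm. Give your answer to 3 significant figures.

6.02 mm

k_A = Gd⁴/(8D³N_a) = (70.0×10³)(0.7⁴)/(8·3.4³·5) = 10.69 N/mm
k_B = Gd⁴/(8D³N_a) = (69.1×10³)(2.7⁴)/(8·26.0³·16) = 1.6323 N/mm
Series: 1/k_eq = 1/10.69 + 1/1.6323 = 0.70617; k_eq = 1.4161 N/mm
δ = F/k_eq = 8.52/1.4161 = 6.0166 mm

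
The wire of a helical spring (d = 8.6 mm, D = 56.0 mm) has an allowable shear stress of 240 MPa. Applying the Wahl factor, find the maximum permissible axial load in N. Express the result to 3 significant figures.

C = D/d = 56.0/8.6 = 6.5116
K_W = (4C−1)/(4C−4) + 0.615/C = 25.047/22.047 + 0.0944 = 1.2305
τ_max = K·8FD/(πd³) → F_max = τ_allow·πd³/(8DK)
F_max = 240·π·8.6³/(8·56.0·1.2305) = 4.7957e+05/551.27 = 869.94 N

870 N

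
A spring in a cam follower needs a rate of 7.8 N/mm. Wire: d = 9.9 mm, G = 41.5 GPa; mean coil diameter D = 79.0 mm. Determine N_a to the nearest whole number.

13

N_a = Gd⁴/(8D³k) = (41.5×10³ × 9.9⁴)/(8 × 79.0³ × 7.8)
    = 3.98647e+08 / 3.07656e+07 = 12.96 → 13 coils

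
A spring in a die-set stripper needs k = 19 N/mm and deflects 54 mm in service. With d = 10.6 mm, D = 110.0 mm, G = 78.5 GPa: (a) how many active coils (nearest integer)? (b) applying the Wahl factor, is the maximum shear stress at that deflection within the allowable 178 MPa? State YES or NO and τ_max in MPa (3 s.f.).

(a) 5 coils; (b) NO, τ_max = 269 MPa

N_a = Gd⁴/(8D³k) = (78.5×10³)(10.6⁴)/(8·110.0³·19) = 4.899 → N_a = 5
Actual rate k = Gd⁴/(8D³·5) = 18.615 N/mm
Working load F = kδ = 18.615·54 = 1005.2 N
C = 110.0/10.6 = 10.3774; K_W = (4C−1)/(4C−4)+0.615/C = 1.1392
τ_max = K_W·8FD/(πd³) = 1.1392·236.41 = 269.33 MPa
τ_max > 178 MPa → exceeds allowable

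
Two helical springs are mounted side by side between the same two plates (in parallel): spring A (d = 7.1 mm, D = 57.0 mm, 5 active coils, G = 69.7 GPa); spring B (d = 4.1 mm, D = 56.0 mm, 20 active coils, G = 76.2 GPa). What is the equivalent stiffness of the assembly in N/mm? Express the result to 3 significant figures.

24.7 N/mm

k_A = Gd⁴/(8D³N_a) = (69.7×10³)(7.1⁴)/(8·57.0³·5) = 23.91 N/mm
k_B = Gd⁴/(8D³N_a) = (76.2×10³)(4.1⁴)/(8·56.0³·20) = 0.76631 N/mm
Parallel: k_eq = 23.91 + 0.76631 = 24.676 N/mm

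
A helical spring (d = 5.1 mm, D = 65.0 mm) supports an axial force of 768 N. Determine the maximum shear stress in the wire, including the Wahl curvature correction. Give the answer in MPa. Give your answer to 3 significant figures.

1070 MPa

Spring index C = D/d = 65.0/5.1 = 12.7451
K_W = (4C−1)/(4C−4) + 0.615/C = 49.980/46.980 + 0.0483 = 1.1121
τ₀ = 8FD/(πd³) = 8·768·65.0/(π·5.1³) = 399360/416.74 = 958.31 MPa
τ_max = K·τ₀ = 1.1121 × 958.31 = 1065.7 MPa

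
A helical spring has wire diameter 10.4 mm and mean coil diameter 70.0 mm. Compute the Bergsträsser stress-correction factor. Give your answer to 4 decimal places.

1.2090

C = D/d = 70.0/10.4 = 6.7308
K_B = (4C+2)/(4C−3) = 28.923/23.923 = 1.2090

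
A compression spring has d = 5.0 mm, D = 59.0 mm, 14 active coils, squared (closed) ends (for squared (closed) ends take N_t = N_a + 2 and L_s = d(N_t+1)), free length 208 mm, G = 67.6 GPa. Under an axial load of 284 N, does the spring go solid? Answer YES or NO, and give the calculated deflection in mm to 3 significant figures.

k = Gd⁴/(8D³N_a) = (67.6×10³)(5.0⁴)/(8·59.0³·14) = 1.8368 N/mm
N_t = 16; L_s = 5.0·17 = 85 mm; δ_solid = L₀ − L_s = 208 − 85 = 123 mm
δ = F/k = 284/1.8368 = 154.62 mm
δ ≥ δ_solid → spring goes solid

YES, δ = 155 mm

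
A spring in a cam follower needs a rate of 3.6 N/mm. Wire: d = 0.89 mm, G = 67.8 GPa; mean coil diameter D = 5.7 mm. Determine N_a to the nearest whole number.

8

N_a = Gd⁴/(8D³k) = (67.8×10³ × 0.89⁴)/(8 × 5.7³ × 3.6)
    = 42539.2 / 5333.56 = 7.976 → 8 coils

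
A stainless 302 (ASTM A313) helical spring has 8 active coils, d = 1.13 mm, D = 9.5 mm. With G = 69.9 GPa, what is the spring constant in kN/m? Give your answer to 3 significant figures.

k = Gd⁴/(8D³N_a) = (69.9×10³ × 1.13⁴) / (8 × 9.5³ × 8)
  = 113970 / 54872 = 2.077 N/mm

2.08 kN/m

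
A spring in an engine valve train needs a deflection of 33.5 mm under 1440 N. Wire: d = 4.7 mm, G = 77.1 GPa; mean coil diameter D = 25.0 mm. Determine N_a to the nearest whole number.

Required rate k = F/δ = 1440/33.5 = 42.985 N/mm
N_a = Gd⁴/(8D³k) = (77.1×10³ × 4.7⁴)/(8 × 25.0³ × 42.985)
    = 3.76223e+07 / 5.37313e+06 = 7.002 → 7 coils

7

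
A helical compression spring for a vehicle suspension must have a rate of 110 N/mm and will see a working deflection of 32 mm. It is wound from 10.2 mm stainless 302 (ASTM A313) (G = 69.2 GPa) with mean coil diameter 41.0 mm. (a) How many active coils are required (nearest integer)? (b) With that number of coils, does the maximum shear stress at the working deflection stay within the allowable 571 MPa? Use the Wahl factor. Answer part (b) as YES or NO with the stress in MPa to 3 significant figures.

N_a = Gd⁴/(8D³k) = (69.2×10³)(10.2⁴)/(8·41.0³·110) = 12.35 → N_a = 12
Actual rate k = Gd⁴/(8D³·12) = 113.21 N/mm
Working load F = kδ = 113.21·32 = 3622.7 N
C = 41.0/10.2 = 4.0196; K_W = (4C−1)/(4C−4)+0.615/C = 1.4014
τ_max = K_W·8FD/(πd³) = 1.4014·356.42 = 499.47 MPa
τ_max ≤ 571 MPa → acceptable

(a) 12 coils; (b) YES, τ_max = 499 MPa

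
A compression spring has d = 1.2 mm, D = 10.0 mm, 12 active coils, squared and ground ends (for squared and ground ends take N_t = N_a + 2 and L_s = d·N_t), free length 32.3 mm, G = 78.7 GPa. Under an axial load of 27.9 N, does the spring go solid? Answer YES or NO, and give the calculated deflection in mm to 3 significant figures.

k = Gd⁴/(8D³N_a) = (78.7×10³)(1.2⁴)/(8·10.0³·12) = 1.6999 N/mm
N_t = 14; L_s = 1.2·14 = 16.8 mm; δ_solid = L₀ − L_s = 32.3 − 16.8 = 15.5 mm
δ = F/k = 27.9/1.6999 = 16.413 mm
δ ≥ δ_solid → spring goes solid

YES, δ = 16.4 mm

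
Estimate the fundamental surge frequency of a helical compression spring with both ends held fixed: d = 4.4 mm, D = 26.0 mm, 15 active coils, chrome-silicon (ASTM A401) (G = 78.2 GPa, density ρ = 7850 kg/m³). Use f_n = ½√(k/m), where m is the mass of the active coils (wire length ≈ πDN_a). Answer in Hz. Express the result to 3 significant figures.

154 Hz

k = Gd⁴/(8D³N_a) = (78.2×10³)(4.4⁴)/(8·26.0³·15) = 13.897 N/mm = 13897 N/m
Wire length L = πDN_a = π·26.0·15 = 1225.2 mm
m = ρ·(πd²/4)·L = 7850 × 15.205×10⁻⁶ m² × 1.2252 m = 0.14624 kg
f_n = ½√(k/m) = 0.5·√(13897/0.14624) = 0.5·√(95025) = 154.13 Hz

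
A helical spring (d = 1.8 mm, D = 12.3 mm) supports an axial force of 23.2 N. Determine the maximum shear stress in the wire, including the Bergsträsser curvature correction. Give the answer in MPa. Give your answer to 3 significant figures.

150 MPa

Spring index C = D/d = 12.3/1.8 = 6.8333
K_B = (4C+2)/(4C−3) = 29.333/24.333 = 1.2055
τ₀ = 8FD/(πd³) = 8·23.2·12.3/(π·1.8³) = 2282.88/18.322 = 124.6 MPa
τ_max = K·τ₀ = 1.2055 × 124.6 = 150.2 MPa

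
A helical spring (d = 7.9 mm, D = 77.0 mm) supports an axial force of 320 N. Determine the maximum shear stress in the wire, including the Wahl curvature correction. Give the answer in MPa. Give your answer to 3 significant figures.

146 MPa

Spring index C = D/d = 77.0/7.9 = 9.7468
K_W = (4C−1)/(4C−4) + 0.615/C = 37.987/34.987 + 0.0631 = 1.1488
τ₀ = 8FD/(πd³) = 8·320·77.0/(π·7.9³) = 197120/1548.9 = 127.26 MPa
τ_max = K·τ₀ = 1.1488 × 127.26 = 146.2 MPa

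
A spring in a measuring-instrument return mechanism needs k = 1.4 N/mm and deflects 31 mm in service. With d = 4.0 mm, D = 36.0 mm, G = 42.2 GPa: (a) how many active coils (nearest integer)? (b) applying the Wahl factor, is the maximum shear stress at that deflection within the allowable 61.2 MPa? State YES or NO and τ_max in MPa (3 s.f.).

N_a = Gd⁴/(8D³k) = (42.2×10³)(4.0⁴)/(8·36.0³·1.4) = 20.67 → N_a = 21
Actual rate k = Gd⁴/(8D³·21) = 1.3783 N/mm
Working load F = kδ = 1.3783·31 = 42.727 N
C = 36.0/4.0 = 9.0000; K_W = (4C−1)/(4C−4)+0.615/C = 1.1621
τ_max = K_W·8FD/(πd³) = 1.1621·61.201 = 71.121 MPa
τ_max > 61.2 MPa → exceeds allowable

(a) 21 coils; (b) NO, τ_max = 71.1 MPa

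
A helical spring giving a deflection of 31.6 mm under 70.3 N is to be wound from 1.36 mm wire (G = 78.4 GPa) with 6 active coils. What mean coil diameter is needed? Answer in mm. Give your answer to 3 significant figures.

13.6 mm

Required rate k = F/δ = 70.3/31.6 = 2.2247 N/mm
D = (Gd⁴/(8N_a·k))^(1/3) = (78.4×10³·1.36⁴/(8·6·2.2247))^(1/3)
  = (2511.67)^(1/3) = 13.5932 mm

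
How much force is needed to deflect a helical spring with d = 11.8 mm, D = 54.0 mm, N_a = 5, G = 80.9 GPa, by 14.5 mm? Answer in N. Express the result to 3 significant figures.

3610 N

k = Gd⁴/(8D³N_a) = (80.9×10³)(11.8⁴)/(8·54.0³·5) = 249.02 N/mm
F = k·δ = 249.02 × 14.5 = 3610.8 N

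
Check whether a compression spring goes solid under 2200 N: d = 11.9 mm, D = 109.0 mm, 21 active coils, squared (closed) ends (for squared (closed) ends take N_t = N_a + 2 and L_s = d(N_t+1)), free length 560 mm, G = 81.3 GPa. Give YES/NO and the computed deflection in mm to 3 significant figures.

k = Gd⁴/(8D³N_a) = (81.3×10³)(11.9⁴)/(8·109.0³·21) = 7.4936 N/mm
N_t = 23; L_s = 11.9·24 = 285.6 mm; δ_solid = L₀ − L_s = 560 − 285.6 = 274.4 mm
δ = F/k = 2200/7.4936 = 293.58 mm
δ ≥ δ_solid → spring goes solid

YES, δ = 294 mm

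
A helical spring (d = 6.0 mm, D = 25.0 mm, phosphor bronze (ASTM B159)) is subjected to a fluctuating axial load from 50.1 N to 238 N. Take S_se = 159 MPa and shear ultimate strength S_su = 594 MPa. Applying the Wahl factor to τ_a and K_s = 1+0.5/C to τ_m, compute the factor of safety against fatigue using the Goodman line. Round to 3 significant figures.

3.11

C = D/d = 25.0/6.0 = 4.1667; K_W = (4C−1)/(4C−4)+0.615/C = 1.3844; K_s = 1+0.5/C = 1.1200
F_a = (F_max−F_min)/2 = 93.95 N; F_m = (F_max+F_min)/2 = 144.05 N
τ_a = K_W·8F_aD/(πd³) = 1.3844 × 27.69 = 38.335 MPa
τ_m = K_s·8F_mD/(πd³) = 1.1200 × 42.456 = 47.551 MPa
Goodman: 1/n_f = τ_a/S_se + τ_m/S_su = 38.335/159 + 47.551/594 = 0.24110 + 0.08005 = 0.32115
n_f = 1/0.32115 = 3.114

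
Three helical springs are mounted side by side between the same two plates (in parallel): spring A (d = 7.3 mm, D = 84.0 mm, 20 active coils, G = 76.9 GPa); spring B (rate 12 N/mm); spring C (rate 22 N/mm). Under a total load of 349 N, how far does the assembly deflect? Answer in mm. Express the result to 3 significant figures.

9.61 mm

k_A = Gd⁴/(8D³N_a) = (76.9×10³)(7.3⁴)/(8·84.0³·20) = 2.3028 N/mm
Parallel: k_eq = 2.3028 + 12 + 22 = 36.303 N/mm
δ = F/k_eq = 349/36.303 = 9.6136 mm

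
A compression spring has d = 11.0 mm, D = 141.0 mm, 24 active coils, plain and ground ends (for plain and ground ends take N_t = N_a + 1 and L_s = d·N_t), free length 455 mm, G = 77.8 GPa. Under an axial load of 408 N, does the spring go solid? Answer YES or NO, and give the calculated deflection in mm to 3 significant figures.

YES, δ = 193 mm

k = Gd⁴/(8D³N_a) = (77.8×10³)(11.0⁴)/(8·141.0³·24) = 2.1164 N/mm
N_t = 25; L_s = 11.0·25 = 275 mm; δ_solid = L₀ − L_s = 455 − 275 = 180 mm
δ = F/k = 408/2.1164 = 192.78 mm
δ ≥ δ_solid → spring goes solid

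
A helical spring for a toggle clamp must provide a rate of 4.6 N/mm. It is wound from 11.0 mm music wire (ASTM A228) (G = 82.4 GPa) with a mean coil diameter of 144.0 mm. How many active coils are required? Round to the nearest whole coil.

N_a = Gd⁴/(8D³k) = (82.4×10³ × 11.0⁴)/(8 × 144.0³ × 4.6)
    = 1.20642e+09 / 1.09884e+08 = 10.98 → 11 coils

11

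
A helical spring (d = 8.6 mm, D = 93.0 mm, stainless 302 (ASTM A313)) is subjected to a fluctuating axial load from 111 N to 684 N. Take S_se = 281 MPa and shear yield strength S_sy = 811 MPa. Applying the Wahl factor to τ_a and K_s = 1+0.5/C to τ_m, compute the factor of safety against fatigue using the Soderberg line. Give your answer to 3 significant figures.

1.61

C = D/d = 93.0/8.6 = 10.8140; K_W = (4C−1)/(4C−4)+0.615/C = 1.1333; K_s = 1+0.5/C = 1.0462
F_a = (F_max−F_min)/2 = 286.5 N; F_m = (F_max+F_min)/2 = 397.5 N
τ_a = K_W·8F_aD/(πd³) = 1.1333 × 106.67 = 120.89 MPa
τ_m = K_s·8F_mD/(πd³) = 1.0462 × 148 = 154.84 MPa
Soderberg: 1/n_f = τ_a/S_se + τ_m/S_sy = 120.89/281 + 154.84/811 = 0.43022 + 0.19093 = 0.62115
n_f = 1/0.62115 = 1.61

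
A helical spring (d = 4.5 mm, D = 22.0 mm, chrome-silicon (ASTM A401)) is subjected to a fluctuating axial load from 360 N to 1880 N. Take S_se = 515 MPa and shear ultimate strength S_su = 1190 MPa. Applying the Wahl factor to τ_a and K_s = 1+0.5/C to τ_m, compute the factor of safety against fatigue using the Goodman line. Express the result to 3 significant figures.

C = D/d = 22.0/4.5 = 4.8889; K_W = (4C−1)/(4C−4)+0.615/C = 1.3187; K_s = 1+0.5/C = 1.1023
F_a = (F_max−F_min)/2 = 760 N; F_m = (F_max+F_min)/2 = 1120 N
τ_a = K_W·8F_aD/(πd³) = 1.3187 × 467.24 = 616.13 MPa
τ_m = K_s·8F_mD/(πd³) = 1.1023 × 688.56 = 758.98 MPa
Goodman: 1/n_f = τ_a/S_se + τ_m/S_su = 616.13/515 + 758.98/1190 = 1.19636 + 0.63780 = 1.8342
n_f = 1/1.8342 = 0.5452

0.545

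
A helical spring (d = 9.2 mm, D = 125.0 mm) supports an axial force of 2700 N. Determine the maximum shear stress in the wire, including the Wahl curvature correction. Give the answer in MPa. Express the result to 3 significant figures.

Spring index C = D/d = 125.0/9.2 = 13.5870
K_W = (4C−1)/(4C−4) + 0.615/C = 53.348/50.348 + 0.0453 = 1.1048
τ₀ = 8FD/(πd³) = 8·2700·125.0/(π·9.2³) = 2.7e+06/2446.3 = 1103.7 MPa
τ_max = K·τ₀ = 1.1048 × 1103.7 = 1219.4 MPa

1220 MPa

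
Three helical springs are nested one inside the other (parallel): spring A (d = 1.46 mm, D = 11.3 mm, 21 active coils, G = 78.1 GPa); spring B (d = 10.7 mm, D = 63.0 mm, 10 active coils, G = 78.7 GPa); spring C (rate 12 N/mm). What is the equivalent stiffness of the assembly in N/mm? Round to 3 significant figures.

65.0 N/mm

k_A = Gd⁴/(8D³N_a) = (78.1×10³)(1.46⁴)/(8·11.3³·21) = 1.4639 N/mm
k_B = Gd⁴/(8D³N_a) = (78.7×10³)(10.7⁴)/(8·63.0³·10) = 51.57 N/mm
Parallel: k_eq = 1.4639 + 51.57 + 12 = 65.034 N/mm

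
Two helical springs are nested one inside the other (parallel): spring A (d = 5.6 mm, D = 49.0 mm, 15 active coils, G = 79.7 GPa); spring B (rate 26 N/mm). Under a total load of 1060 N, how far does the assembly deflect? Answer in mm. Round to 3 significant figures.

33.6 mm

k_A = Gd⁴/(8D³N_a) = (79.7×10³)(5.6⁴)/(8·49.0³·15) = 5.5519 N/mm
Parallel: k_eq = 5.5519 + 26 = 31.552 N/mm
δ = F/k_eq = 1060/31.552 = 33.595 mm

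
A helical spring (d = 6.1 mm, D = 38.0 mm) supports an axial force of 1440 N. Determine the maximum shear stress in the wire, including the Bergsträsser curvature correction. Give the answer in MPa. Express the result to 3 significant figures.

Spring index C = D/d = 38.0/6.1 = 6.2295
K_B = (4C+2)/(4C−3) = 26.918/21.918 = 1.2281
τ₀ = 8FD/(πd³) = 8·1440·38.0/(π·6.1³) = 437760/713.08 = 613.9 MPa
τ_max = K·τ₀ = 1.2281 × 613.9 = 753.94 MPa

754 MPa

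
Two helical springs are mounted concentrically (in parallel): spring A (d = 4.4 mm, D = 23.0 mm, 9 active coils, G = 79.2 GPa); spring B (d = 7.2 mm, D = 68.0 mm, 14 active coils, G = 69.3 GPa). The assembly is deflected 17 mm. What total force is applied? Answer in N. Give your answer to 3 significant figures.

666 N

k_A = Gd⁴/(8D³N_a) = (79.2×10³)(4.4⁴)/(8·23.0³·9) = 33.886 N/mm
k_B = Gd⁴/(8D³N_a) = (69.3×10³)(7.2⁴)/(8·68.0³·14) = 5.2883 N/mm
Parallel: k_eq = 33.886 + 5.2883 = 39.174 N/mm
F = k_eq·δ = 39.174·17 = 665.96 N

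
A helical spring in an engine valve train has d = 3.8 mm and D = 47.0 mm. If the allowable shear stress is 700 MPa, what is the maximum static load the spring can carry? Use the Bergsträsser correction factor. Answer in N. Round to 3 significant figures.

290 N

C = D/d = 47.0/3.8 = 12.3684
K_B = (4C+2)/(4C−3) = 51.474/46.474 = 1.1076
τ_max = K·8FD/(πd³) → F_max = τ_allow·πd³/(8DK)
F_max = 700·π·3.8³/(8·47.0·1.1076) = 1.2067e+05/416.45 = 289.76 N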